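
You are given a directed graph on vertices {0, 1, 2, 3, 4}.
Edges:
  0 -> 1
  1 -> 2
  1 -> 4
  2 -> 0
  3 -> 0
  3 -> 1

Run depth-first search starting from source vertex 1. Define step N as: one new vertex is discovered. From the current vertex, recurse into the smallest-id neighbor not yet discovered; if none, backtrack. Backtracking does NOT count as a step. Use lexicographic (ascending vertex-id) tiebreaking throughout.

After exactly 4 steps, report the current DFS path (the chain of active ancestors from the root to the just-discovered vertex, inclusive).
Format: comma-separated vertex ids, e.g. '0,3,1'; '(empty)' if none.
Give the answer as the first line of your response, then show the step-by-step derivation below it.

1,4

step 1: discover 1; path=1; order=1
step 2: discover 2; path=1>2; order=1,2
step 3: discover 0; path=1>2>0; order=1,2,0
step 4: discover 4; path=1>4; order=1,2,0,4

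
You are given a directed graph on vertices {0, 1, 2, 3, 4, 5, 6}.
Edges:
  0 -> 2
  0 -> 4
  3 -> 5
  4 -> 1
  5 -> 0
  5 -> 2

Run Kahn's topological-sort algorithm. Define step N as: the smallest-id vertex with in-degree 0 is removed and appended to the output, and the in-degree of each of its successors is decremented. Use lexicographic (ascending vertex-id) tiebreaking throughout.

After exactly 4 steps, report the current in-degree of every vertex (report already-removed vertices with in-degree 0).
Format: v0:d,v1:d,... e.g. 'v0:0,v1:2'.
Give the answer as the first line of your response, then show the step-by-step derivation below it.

v0:0,v1:1,v2:0,v3:0,v4:0,v5:0,v6:0

step 1: output 3; order=[3]; indeg=(1,1,2,0,1,0,0)
step 2: output 5; order=[3,5]; indeg=(0,1,1,0,1,0,0)
step 3: output 0; order=[3,5,0]; indeg=(0,1,0,0,0,0,0)
step 4: output 2; order=[3,5,0,2]; indeg=(0,1,0,0,0,0,0)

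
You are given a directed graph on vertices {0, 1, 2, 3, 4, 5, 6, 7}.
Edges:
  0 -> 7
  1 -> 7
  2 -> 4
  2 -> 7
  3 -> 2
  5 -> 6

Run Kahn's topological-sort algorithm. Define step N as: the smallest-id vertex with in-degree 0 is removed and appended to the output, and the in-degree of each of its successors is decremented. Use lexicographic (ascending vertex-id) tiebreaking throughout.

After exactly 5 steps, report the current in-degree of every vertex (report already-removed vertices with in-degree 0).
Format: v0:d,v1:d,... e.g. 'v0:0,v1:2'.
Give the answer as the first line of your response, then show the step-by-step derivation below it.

v0:0,v1:0,v2:0,v3:0,v4:0,v5:0,v6:1,v7:0

step 1: output 0; order=[0]; indeg=(0,0,1,0,1,0,1,2)
step 2: output 1; order=[0,1]; indeg=(0,0,1,0,1,0,1,1)
step 3: output 3; order=[0,1,3]; indeg=(0,0,0,0,1,0,1,1)
step 4: output 2; order=[0,1,3,2]; indeg=(0,0,0,0,0,0,1,0)
step 5: output 4; order=[0,1,3,2,4]; indeg=(0,0,0,0,0,0,1,0)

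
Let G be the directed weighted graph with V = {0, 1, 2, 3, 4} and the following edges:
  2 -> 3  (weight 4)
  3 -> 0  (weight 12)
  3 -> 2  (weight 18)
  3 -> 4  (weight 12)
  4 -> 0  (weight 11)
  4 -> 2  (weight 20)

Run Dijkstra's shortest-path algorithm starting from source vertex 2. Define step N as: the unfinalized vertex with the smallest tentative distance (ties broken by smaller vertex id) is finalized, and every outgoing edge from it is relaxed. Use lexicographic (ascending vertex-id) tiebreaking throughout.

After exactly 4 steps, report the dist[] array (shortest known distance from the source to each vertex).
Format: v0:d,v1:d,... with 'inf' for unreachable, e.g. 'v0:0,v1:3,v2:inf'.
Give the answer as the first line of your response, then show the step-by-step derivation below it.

v0:16,v1:inf,v2:0,v3:4,v4:16

step 1: dist = v0:inf,v1:inf,v2:0,v3:4,v4:inf
step 2: dist = v0:16,v1:inf,v2:0,v3:4,v4:16
step 3: dist = v0:16,v1:inf,v2:0,v3:4,v4:16
step 4: dist = v0:16,v1:inf,v2:0,v3:4,v4:16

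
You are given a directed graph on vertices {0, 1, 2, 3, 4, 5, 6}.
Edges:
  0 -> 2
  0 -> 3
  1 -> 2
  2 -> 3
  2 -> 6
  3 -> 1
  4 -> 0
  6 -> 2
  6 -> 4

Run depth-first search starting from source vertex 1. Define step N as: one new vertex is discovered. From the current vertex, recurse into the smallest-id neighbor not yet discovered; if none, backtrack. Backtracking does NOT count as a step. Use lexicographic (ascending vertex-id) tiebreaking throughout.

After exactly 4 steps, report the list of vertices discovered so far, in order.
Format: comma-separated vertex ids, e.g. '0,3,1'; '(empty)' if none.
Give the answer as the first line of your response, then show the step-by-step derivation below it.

1,2,3,6

step 1: discover 1; path=1; order=1
step 2: discover 2; path=1>2; order=1,2
step 3: discover 3; path=1>2>3; order=1,2,3
step 4: discover 6; path=1>2>6; order=1,2,3,6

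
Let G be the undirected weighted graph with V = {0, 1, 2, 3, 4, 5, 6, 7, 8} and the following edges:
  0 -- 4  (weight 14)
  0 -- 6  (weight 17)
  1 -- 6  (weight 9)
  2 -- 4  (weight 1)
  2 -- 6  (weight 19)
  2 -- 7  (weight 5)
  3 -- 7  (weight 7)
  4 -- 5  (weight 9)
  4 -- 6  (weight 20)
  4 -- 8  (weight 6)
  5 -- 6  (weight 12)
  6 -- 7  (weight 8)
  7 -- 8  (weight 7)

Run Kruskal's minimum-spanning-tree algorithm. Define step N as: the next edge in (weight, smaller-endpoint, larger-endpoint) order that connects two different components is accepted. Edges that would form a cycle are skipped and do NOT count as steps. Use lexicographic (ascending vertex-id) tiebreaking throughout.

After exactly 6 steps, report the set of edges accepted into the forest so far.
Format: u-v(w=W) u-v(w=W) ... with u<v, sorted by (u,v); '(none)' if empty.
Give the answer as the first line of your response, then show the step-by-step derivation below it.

1-6(w=9) 2-4(w=1) 2-7(w=5) 3-7(w=7) 4-8(w=6) 6-7(w=8)

step 1: add edge 2-4 (w=1); MST = {2-4(w=1)}
step 2: add edge 2-7 (w=5); MST = {2-4(w=1) 2-7(w=5)}
step 3: add edge 4-8 (w=6); MST = {2-4(w=1) 2-7(w=5) 4-8(w=6)}
step 4: add edge 3-7 (w=7); MST = {2-4(w=1) 2-7(w=5) 3-7(w=7) 4-8(w=6)}
step 5: add edge 6-7 (w=8); MST = {2-4(w=1) 2-7(w=5) 3-7(w=7) 4-8(w=6) 6-7(w=8)}
step 6: add edge 1-6 (w=9); MST = {1-6(w=9) 2-4(w=1) 2-7(w=5) 3-7(w=7) 4-8(w=6) 6-7(w=8)}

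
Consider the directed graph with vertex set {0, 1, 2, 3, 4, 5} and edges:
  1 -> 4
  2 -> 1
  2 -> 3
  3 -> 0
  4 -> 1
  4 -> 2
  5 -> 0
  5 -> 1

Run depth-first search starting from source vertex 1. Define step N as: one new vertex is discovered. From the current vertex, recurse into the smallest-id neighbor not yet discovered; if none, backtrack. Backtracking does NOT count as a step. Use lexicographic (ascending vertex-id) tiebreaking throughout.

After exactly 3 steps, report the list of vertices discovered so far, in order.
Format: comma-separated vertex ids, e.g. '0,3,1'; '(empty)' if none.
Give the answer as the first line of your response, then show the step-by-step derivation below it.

1,4,2

step 1: discover 1; path=1; order=1
step 2: discover 4; path=1>4; order=1,4
step 3: discover 2; path=1>4>2; order=1,4,2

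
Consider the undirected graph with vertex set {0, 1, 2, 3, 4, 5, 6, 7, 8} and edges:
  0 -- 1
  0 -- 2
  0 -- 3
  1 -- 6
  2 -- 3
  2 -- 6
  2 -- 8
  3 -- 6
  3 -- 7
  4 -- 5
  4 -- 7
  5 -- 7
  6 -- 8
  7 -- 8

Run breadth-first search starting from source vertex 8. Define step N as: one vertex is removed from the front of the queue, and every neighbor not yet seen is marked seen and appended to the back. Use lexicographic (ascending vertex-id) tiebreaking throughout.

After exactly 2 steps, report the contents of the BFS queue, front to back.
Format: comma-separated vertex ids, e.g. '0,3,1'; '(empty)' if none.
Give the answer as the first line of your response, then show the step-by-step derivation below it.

6,7,0,3

step 1: dequeue 8; queue=[2,6,7]; order=8
step 2: dequeue 2; queue=[6,7,0,3]; order=8,2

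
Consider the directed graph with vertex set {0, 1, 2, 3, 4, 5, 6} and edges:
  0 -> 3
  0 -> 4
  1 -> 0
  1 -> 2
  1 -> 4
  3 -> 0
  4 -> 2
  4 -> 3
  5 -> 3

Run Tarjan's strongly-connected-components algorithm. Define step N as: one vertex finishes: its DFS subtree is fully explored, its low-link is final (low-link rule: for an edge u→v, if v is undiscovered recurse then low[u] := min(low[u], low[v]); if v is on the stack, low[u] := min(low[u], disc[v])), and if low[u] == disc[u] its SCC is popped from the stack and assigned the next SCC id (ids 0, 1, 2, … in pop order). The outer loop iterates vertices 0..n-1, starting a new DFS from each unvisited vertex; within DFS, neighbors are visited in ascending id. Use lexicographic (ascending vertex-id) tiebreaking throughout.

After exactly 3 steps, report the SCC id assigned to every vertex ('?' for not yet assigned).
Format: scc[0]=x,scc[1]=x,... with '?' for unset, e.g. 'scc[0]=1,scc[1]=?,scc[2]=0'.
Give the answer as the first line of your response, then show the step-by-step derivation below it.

scc[0]=?,scc[1]=?,scc[2]=0,scc[3]=?,scc[4]=?,scc[5]=?,scc[6]=?

step 1: low=(low[0]=0,low[1]=?,low[2]=?,low[3]=0,low[4]=?,low[5]=?,low[6]=?); scc=(scc[0]=?,scc[1]=?,scc[2]=?,scc[3]=?,scc[4]=?,scc[5]=?,scc[6]=?)
step 2: low=(low[0]=0,low[1]=?,low[2]=3,low[3]=0,low[4]=2,low[5]=?,low[6]=?); scc=(scc[0]=?,scc[1]=?,scc[2]=0,scc[3]=?,scc[4]=?,scc[5]=?,scc[6]=?)
step 3: low=(low[0]=0,low[1]=?,low[2]=3,low[3]=0,low[4]=1,low[5]=?,low[6]=?); scc=(scc[0]=?,scc[1]=?,scc[2]=0,scc[3]=?,scc[4]=?,scc[5]=?,scc[6]=?)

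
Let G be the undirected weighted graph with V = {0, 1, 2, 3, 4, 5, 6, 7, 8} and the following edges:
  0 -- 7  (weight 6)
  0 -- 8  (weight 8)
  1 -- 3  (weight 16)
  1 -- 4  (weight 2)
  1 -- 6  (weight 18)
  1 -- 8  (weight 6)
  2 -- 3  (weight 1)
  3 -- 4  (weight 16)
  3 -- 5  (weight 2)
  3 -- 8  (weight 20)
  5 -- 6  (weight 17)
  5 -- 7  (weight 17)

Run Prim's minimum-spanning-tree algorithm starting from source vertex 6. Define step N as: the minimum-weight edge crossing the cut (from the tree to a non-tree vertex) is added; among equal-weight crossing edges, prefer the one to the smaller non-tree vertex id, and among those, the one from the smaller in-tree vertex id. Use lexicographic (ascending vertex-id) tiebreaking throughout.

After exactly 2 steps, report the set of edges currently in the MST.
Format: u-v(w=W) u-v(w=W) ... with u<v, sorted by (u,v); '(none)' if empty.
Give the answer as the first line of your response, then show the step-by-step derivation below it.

3-5(w=2) 5-6(w=17)

step 1: add edge 5-6 (w=17); MST = {5-6(w=17)}
step 2: add edge 3-5 (w=2); MST = {3-5(w=2) 5-6(w=17)}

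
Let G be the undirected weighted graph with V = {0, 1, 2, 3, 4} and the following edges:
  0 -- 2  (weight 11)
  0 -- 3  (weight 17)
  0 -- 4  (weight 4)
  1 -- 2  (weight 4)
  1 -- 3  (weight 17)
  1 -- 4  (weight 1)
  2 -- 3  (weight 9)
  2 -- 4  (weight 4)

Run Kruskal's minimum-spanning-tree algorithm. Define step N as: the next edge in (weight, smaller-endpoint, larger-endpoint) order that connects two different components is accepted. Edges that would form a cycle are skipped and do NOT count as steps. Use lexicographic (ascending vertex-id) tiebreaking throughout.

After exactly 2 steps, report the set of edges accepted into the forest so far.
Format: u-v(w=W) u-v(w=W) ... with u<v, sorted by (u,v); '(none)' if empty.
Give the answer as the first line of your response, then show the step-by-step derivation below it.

0-4(w=4) 1-4(w=1)

step 1: add edge 1-4 (w=1); MST = {1-4(w=1)}
step 2: add edge 0-4 (w=4); MST = {0-4(w=4) 1-4(w=1)}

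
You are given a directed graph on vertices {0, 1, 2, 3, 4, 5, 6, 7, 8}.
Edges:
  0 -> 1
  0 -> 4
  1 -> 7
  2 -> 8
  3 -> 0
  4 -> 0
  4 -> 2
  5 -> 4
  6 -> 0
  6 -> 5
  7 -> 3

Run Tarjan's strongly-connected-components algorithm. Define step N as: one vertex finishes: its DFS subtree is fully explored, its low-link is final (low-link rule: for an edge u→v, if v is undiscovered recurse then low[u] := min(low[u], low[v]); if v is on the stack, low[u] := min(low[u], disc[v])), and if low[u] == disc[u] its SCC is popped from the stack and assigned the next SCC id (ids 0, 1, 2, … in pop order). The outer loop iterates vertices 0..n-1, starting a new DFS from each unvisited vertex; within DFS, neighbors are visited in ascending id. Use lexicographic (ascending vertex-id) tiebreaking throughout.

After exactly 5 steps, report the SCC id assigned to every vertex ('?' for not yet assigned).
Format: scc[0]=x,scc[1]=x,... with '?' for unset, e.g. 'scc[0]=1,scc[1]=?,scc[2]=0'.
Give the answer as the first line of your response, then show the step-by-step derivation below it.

scc[0]=?,scc[1]=?,scc[2]=1,scc[3]=?,scc[4]=?,scc[5]=?,scc[6]=?,scc[7]=?,scc[8]=0

step 1: low=(low[0]=0,low[1]=1,low[2]=?,low[3]=0,low[4]=?,low[5]=?,low[6]=?,low[7]=2,low[8]=?); scc=(scc[0]=?,scc[1]=?,scc[2]=?,scc[3]=?,scc[4]=?,scc[5]=?,scc[6]=?,scc[7]=?,scc[8]=?)
step 2: low=(low[0]=0,low[1]=1,low[2]=?,low[3]=0,low[4]=?,low[5]=?,low[6]=?,low[7]=0,low[8]=?); scc=(scc[0]=?,scc[1]=?,scc[2]=?,scc[3]=?,scc[4]=?,scc[5]=?,scc[6]=?,scc[7]=?,scc[8]=?)
step 3: low=(low[0]=0,low[1]=0,low[2]=?,low[3]=0,low[4]=?,low[5]=?,low[6]=?,low[7]=0,low[8]=?); scc=(scc[0]=?,scc[1]=?,scc[2]=?,scc[3]=?,scc[4]=?,scc[5]=?,scc[6]=?,scc[7]=?,scc[8]=?)
step 4: low=(low[0]=0,low[1]=0,low[2]=5,low[3]=0,low[4]=0,low[5]=?,low[6]=?,low[7]=0,low[8]=6); scc=(scc[0]=?,scc[1]=?,scc[2]=?,scc[3]=?,scc[4]=?,scc[5]=?,scc[6]=?,scc[7]=?,scc[8]=0)
step 5: low=(low[0]=0,low[1]=0,low[2]=5,low[3]=0,low[4]=0,low[5]=?,low[6]=?,low[7]=0,low[8]=6); scc=(scc[0]=?,scc[1]=?,scc[2]=1,scc[3]=?,scc[4]=?,scc[5]=?,scc[6]=?,scc[7]=?,scc[8]=0)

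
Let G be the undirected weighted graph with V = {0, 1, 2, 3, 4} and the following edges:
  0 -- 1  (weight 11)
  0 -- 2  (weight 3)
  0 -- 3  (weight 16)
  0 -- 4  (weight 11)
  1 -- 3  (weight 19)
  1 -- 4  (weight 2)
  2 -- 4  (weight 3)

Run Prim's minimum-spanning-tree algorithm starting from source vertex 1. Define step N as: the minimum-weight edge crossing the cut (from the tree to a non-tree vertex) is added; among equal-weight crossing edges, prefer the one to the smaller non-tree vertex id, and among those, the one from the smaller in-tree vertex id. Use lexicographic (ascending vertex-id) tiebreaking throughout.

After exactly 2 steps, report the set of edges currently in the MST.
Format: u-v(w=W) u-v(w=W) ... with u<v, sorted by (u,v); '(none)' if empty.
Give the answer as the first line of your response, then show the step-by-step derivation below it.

1-4(w=2) 2-4(w=3)

step 1: add edge 1-4 (w=2); MST = {1-4(w=2)}
step 2: add edge 2-4 (w=3); MST = {1-4(w=2) 2-4(w=3)}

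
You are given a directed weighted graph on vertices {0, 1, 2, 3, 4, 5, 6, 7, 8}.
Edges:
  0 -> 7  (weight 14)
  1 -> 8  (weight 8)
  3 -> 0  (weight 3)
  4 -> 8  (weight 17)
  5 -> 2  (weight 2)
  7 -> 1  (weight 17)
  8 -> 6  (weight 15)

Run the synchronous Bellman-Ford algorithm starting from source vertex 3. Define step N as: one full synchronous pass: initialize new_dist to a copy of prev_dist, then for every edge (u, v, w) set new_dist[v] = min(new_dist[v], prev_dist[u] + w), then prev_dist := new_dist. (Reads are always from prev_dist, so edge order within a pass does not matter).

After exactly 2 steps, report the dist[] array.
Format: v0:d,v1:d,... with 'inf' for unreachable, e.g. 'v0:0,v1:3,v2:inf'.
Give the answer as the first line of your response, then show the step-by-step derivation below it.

v0:3,v1:inf,v2:inf,v3:0,v4:inf,v5:inf,v6:inf,v7:17,v8:inf

step 1: dist = v0:3,v1:inf,v2:inf,v3:0,v4:inf,v5:inf,v6:inf,v7:inf,v8:inf
step 2: dist = v0:3,v1:inf,v2:inf,v3:0,v4:inf,v5:inf,v6:inf,v7:17,v8:inf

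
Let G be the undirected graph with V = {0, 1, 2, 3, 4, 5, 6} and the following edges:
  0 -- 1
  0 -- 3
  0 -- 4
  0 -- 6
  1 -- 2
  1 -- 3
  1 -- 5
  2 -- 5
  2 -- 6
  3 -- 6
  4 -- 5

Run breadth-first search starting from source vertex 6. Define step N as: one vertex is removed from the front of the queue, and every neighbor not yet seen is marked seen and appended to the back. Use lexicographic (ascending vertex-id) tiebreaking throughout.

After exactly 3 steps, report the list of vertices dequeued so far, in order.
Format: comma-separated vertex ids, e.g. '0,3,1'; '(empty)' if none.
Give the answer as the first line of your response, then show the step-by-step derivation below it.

6,0,2

step 1: dequeue 6; queue=[0,2,3]; order=6
step 2: dequeue 0; queue=[2,3,1,4]; order=6,0
step 3: dequeue 2; queue=[3,1,4,5]; order=6,0,2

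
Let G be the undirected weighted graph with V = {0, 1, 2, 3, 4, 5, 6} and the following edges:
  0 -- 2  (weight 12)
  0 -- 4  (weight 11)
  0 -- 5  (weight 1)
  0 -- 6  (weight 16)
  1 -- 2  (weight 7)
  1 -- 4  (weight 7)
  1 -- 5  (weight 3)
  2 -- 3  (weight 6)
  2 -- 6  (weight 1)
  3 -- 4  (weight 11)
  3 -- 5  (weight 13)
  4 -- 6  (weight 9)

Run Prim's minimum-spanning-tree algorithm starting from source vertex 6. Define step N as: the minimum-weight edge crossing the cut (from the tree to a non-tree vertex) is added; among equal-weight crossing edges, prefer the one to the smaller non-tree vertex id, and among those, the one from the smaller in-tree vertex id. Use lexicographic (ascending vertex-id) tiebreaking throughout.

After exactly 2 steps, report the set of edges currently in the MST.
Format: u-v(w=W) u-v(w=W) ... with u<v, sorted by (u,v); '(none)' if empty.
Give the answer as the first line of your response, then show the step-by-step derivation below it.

2-3(w=6) 2-6(w=1)

step 1: add edge 2-6 (w=1); MST = {2-6(w=1)}
step 2: add edge 2-3 (w=6); MST = {2-3(w=6) 2-6(w=1)}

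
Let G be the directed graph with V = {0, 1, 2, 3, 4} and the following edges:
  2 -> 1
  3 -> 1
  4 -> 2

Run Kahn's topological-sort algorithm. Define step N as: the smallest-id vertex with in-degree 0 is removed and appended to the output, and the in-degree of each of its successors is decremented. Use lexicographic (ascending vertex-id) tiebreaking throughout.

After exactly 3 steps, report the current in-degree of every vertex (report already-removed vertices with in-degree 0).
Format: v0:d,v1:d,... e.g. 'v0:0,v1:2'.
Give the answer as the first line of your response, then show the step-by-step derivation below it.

v0:0,v1:1,v2:0,v3:0,v4:0

step 1: output 0; order=[0]; indeg=(0,2,1,0,0)
step 2: output 3; order=[0,3]; indeg=(0,1,1,0,0)
step 3: output 4; order=[0,3,4]; indeg=(0,1,0,0,0)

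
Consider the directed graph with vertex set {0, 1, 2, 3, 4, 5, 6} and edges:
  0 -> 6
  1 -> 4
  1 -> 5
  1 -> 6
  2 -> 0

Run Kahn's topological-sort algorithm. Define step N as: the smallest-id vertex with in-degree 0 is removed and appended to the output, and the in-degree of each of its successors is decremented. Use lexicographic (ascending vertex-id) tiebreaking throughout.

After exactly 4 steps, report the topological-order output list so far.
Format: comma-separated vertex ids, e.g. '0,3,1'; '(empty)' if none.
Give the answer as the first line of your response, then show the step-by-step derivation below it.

1,2,0,3

step 1: output 1; order=[1]; indeg=(1,0,0,0,0,0,1)
step 2: output 2; order=[1,2]; indeg=(0,0,0,0,0,0,1)
step 3: output 0; order=[1,2,0]; indeg=(0,0,0,0,0,0,0)
step 4: output 3; order=[1,2,0,3]; indeg=(0,0,0,0,0,0,0)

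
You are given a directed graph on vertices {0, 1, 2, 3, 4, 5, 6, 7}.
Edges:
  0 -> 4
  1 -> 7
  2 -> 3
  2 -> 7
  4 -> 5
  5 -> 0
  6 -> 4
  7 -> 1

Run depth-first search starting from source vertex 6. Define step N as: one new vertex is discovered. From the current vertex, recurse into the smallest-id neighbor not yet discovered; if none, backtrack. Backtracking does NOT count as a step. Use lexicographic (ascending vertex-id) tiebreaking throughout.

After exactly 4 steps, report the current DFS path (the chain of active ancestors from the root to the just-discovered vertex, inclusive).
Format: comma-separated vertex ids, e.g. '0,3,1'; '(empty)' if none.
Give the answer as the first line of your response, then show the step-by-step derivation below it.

6,4,5,0

step 1: discover 6; path=6; order=6
step 2: discover 4; path=6>4; order=6,4
step 3: discover 5; path=6>4>5; order=6,4,5
step 4: discover 0; path=6>4>5>0; order=6,4,5,0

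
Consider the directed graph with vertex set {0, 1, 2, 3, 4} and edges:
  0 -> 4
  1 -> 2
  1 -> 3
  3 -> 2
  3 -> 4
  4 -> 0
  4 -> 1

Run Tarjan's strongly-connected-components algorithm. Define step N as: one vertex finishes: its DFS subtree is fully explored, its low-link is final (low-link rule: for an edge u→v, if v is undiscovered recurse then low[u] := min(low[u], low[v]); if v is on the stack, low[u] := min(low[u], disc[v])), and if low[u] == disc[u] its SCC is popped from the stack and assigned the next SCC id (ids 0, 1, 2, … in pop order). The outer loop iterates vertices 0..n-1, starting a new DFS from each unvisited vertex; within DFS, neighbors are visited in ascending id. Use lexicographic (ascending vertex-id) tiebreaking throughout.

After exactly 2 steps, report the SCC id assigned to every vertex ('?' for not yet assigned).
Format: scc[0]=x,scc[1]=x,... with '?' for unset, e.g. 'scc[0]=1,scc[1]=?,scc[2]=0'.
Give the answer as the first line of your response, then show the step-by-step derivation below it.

scc[0]=?,scc[1]=?,scc[2]=0,scc[3]=?,scc[4]=?

step 1: low=(low[0]=0,low[1]=2,low[2]=3,low[3]=?,low[4]=0); scc=(scc[0]=?,scc[1]=?,scc[2]=0,scc[3]=?,scc[4]=?)
step 2: low=(low[0]=0,low[1]=2,low[2]=3,low[3]=1,low[4]=0); scc=(scc[0]=?,scc[1]=?,scc[2]=0,scc[3]=?,scc[4]=?)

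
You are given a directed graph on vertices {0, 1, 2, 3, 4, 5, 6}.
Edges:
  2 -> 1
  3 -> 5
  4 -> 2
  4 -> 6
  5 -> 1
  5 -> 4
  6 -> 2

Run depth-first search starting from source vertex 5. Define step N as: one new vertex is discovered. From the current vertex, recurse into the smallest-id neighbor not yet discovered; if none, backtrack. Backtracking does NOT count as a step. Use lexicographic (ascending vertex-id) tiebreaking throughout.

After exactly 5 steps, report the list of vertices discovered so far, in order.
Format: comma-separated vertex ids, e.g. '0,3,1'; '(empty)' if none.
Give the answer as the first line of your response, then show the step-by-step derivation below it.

5,1,4,2,6

step 1: discover 5; path=5; order=5
step 2: discover 1; path=5>1; order=5,1
step 3: discover 4; path=5>4; order=5,1,4
step 4: discover 2; path=5>4>2; order=5,1,4,2
step 5: discover 6; path=5>4>6; order=5,1,4,2,6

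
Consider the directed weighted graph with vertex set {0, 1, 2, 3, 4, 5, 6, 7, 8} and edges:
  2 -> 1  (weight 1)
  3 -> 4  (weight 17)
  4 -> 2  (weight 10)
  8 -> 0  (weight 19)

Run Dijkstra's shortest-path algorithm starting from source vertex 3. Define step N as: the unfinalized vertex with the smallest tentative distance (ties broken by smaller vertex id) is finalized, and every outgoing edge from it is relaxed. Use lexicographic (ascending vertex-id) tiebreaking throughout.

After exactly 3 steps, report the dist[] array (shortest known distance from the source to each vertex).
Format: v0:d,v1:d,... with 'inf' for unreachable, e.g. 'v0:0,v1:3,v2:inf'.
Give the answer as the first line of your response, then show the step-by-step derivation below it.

v0:inf,v1:28,v2:27,v3:0,v4:17,v5:inf,v6:inf,v7:inf,v8:inf

step 1: dist = v0:inf,v1:inf,v2:inf,v3:0,v4:17,v5:inf,v6:inf,v7:inf,v8:inf
step 2: dist = v0:inf,v1:inf,v2:27,v3:0,v4:17,v5:inf,v6:inf,v7:inf,v8:inf
step 3: dist = v0:inf,v1:28,v2:27,v3:0,v4:17,v5:inf,v6:inf,v7:inf,v8:inf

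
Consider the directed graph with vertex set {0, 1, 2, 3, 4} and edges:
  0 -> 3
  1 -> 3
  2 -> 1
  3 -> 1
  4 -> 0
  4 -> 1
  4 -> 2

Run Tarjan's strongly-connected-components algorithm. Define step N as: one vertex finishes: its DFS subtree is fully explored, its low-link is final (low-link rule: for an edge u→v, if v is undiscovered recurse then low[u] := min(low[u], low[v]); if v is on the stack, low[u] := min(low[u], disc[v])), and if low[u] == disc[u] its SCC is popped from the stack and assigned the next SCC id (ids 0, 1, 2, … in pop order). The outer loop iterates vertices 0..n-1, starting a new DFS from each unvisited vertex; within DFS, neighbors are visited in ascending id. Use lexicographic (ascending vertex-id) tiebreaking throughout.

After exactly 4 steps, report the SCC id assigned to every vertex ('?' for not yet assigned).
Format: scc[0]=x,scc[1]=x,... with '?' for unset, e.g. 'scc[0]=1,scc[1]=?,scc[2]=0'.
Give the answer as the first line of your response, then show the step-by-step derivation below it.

scc[0]=1,scc[1]=0,scc[2]=2,scc[3]=0,scc[4]=?

step 1: low=(low[0]=0,low[1]=1,low[2]=?,low[3]=1,low[4]=?); scc=(scc[0]=?,scc[1]=?,scc[2]=?,scc[3]=?,scc[4]=?)
step 2: low=(low[0]=0,low[1]=1,low[2]=?,low[3]=1,low[4]=?); scc=(scc[0]=?,scc[1]=0,scc[2]=?,scc[3]=0,scc[4]=?)
step 3: low=(low[0]=0,low[1]=1,low[2]=?,low[3]=1,low[4]=?); scc=(scc[0]=1,scc[1]=0,scc[2]=?,scc[3]=0,scc[4]=?)
step 4: low=(low[0]=0,low[1]=1,low[2]=3,low[3]=1,low[4]=?); scc=(scc[0]=1,scc[1]=0,scc[2]=2,scc[3]=0,scc[4]=?)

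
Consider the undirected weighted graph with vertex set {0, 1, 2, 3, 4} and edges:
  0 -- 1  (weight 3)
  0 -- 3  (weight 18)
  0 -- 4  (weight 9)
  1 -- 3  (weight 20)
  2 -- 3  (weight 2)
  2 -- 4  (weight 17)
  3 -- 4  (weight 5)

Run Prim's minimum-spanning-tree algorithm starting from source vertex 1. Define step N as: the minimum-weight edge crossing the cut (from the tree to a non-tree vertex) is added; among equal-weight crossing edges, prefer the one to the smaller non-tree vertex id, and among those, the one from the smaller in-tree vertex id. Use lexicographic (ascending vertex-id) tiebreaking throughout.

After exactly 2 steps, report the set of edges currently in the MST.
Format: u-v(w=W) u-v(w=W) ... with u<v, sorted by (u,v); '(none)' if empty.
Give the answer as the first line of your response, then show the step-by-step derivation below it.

0-1(w=3) 0-4(w=9)

step 1: add edge 0-1 (w=3); MST = {0-1(w=3)}
step 2: add edge 0-4 (w=9); MST = {0-1(w=3) 0-4(w=9)}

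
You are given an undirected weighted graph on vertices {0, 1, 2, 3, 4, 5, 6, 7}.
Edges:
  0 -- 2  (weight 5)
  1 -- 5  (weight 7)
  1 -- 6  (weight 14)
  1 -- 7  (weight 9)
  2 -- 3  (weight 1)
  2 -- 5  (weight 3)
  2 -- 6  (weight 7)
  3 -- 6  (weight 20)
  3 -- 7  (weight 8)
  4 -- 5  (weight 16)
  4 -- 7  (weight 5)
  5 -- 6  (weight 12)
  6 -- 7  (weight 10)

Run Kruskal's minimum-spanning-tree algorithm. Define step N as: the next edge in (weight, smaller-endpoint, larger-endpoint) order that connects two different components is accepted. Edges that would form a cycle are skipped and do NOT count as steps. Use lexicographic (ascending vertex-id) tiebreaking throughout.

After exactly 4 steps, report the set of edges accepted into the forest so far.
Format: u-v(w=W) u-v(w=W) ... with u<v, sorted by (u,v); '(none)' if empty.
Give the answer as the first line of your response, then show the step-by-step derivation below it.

0-2(w=5) 2-3(w=1) 2-5(w=3) 4-7(w=5)

step 1: add edge 2-3 (w=1); MST = {2-3(w=1)}
step 2: add edge 2-5 (w=3); MST = {2-3(w=1) 2-5(w=3)}
step 3: add edge 0-2 (w=5); MST = {0-2(w=5) 2-3(w=1) 2-5(w=3)}
step 4: add edge 4-7 (w=5); MST = {0-2(w=5) 2-3(w=1) 2-5(w=3) 4-7(w=5)}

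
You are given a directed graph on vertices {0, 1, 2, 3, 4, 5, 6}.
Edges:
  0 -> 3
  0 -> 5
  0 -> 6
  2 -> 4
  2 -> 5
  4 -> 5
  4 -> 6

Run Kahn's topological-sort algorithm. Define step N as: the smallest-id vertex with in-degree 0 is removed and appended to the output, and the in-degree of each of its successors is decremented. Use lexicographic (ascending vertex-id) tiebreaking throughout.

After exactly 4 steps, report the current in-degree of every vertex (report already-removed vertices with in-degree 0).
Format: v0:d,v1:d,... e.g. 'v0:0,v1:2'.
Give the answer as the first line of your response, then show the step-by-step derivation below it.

v0:0,v1:0,v2:0,v3:0,v4:0,v5:1,v6:1

step 1: output 0; order=[0]; indeg=(0,0,0,0,1,2,1)
step 2: output 1; order=[0,1]; indeg=(0,0,0,0,1,2,1)
step 3: output 2; order=[0,1,2]; indeg=(0,0,0,0,0,1,1)
step 4: output 3; order=[0,1,2,3]; indeg=(0,0,0,0,0,1,1)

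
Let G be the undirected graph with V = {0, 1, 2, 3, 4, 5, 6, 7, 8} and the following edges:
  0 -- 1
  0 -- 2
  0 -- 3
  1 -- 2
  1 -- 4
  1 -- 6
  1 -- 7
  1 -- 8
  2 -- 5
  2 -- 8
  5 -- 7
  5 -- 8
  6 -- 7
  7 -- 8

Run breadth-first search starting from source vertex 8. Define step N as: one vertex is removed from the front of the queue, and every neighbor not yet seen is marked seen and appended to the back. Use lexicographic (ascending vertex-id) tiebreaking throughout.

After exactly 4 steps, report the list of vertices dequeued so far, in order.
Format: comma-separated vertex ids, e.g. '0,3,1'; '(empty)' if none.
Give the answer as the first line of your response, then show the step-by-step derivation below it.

8,1,2,5

step 1: dequeue 8; queue=[1,2,5,7]; order=8
step 2: dequeue 1; queue=[2,5,7,0,4,6]; order=8,1
step 3: dequeue 2; queue=[5,7,0,4,6]; order=8,1,2
step 4: dequeue 5; queue=[7,0,4,6]; order=8,1,2,5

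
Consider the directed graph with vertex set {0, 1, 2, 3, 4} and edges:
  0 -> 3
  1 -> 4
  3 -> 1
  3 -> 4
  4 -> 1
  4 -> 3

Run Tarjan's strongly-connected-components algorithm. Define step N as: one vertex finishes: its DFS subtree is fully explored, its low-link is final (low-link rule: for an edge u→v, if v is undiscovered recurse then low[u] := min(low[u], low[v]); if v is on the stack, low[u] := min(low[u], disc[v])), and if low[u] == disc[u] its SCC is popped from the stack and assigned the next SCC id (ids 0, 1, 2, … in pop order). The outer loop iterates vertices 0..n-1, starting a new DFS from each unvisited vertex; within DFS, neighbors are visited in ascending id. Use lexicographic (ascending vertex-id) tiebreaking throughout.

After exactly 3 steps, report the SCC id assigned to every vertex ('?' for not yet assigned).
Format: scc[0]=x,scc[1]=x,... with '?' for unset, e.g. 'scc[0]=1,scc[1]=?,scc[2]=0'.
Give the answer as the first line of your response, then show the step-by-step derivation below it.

scc[0]=?,scc[1]=0,scc[2]=?,scc[3]=0,scc[4]=0

step 1: low=(low[0]=0,low[1]=2,low[2]=?,low[3]=1,low[4]=1); scc=(scc[0]=?,scc[1]=?,scc[2]=?,scc[3]=?,scc[4]=?)
step 2: low=(low[0]=0,low[1]=1,low[2]=?,low[3]=1,low[4]=1); scc=(scc[0]=?,scc[1]=?,scc[2]=?,scc[3]=?,scc[4]=?)
step 3: low=(low[0]=0,low[1]=1,low[2]=?,low[3]=1,low[4]=1); scc=(scc[0]=?,scc[1]=0,scc[2]=?,scc[3]=0,scc[4]=0)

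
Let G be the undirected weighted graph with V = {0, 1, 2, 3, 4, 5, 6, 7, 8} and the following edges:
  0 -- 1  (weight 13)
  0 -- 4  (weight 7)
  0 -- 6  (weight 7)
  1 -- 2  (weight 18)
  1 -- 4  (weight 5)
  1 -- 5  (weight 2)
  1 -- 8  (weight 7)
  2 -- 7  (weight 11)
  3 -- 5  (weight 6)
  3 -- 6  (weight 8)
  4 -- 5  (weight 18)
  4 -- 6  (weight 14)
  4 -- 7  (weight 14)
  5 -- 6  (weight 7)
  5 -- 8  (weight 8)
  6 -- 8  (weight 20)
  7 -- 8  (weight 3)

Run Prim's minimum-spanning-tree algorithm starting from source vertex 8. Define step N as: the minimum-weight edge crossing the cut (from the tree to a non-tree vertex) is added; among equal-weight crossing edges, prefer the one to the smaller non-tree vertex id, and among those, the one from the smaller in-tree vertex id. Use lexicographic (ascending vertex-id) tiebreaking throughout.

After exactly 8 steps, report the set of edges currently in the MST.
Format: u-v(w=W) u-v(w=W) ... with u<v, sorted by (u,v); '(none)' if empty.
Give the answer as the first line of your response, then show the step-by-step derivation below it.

0-4(w=7) 0-6(w=7) 1-4(w=5) 1-5(w=2) 1-8(w=7) 2-7(w=11) 3-5(w=6) 7-8(w=3)

step 1: add edge 7-8 (w=3); MST = {7-8(w=3)}
step 2: add edge 1-8 (w=7); MST = {1-8(w=7) 7-8(w=3)}
step 3: add edge 1-5 (w=2); MST = {1-5(w=2) 1-8(w=7) 7-8(w=3)}
step 4: add edge 1-4 (w=5); MST = {1-4(w=5) 1-5(w=2) 1-8(w=7) 7-8(w=3)}
step 5: add edge 3-5 (w=6); MST = {1-4(w=5) 1-5(w=2) 1-8(w=7) 3-5(w=6) 7-8(w=3)}
step 6: add edge 0-4 (w=7); MST = {0-4(w=7) 1-4(w=5) 1-5(w=2) 1-8(w=7) 3-5(w=6) 7-8(w=3)}
step 7: add edge 0-6 (w=7); MST = {0-4(w=7) 0-6(w=7) 1-4(w=5) 1-5(w=2) 1-8(w=7) 3-5(w=6) 7-8(w=3)}
step 8: add edge 2-7 (w=11); MST = {0-4(w=7) 0-6(w=7) 1-4(w=5) 1-5(w=2) 1-8(w=7) 2-7(w=11) 3-5(w=6) 7-8(w=3)}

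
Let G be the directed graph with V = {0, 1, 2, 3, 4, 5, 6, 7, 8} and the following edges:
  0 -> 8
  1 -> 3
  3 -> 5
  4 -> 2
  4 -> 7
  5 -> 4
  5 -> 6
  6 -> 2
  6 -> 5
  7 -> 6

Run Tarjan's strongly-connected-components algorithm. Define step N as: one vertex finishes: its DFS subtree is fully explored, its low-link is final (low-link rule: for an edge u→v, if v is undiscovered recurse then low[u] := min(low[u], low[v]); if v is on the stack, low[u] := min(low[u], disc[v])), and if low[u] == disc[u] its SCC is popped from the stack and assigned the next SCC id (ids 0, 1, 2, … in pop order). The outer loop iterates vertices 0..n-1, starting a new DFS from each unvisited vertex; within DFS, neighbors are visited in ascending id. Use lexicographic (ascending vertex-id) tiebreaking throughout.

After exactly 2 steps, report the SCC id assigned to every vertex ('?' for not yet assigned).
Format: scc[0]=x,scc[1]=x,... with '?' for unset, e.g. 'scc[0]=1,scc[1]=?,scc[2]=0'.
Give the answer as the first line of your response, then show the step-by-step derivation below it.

scc[0]=1,scc[1]=?,scc[2]=?,scc[3]=?,scc[4]=?,scc[5]=?,scc[6]=?,scc[7]=?,scc[8]=0

step 1: low=(low[0]=0,low[1]=?,low[2]=?,low[3]=?,low[4]=?,low[5]=?,low[6]=?,low[7]=?,low[8]=1); scc=(scc[0]=?,scc[1]=?,scc[2]=?,scc[3]=?,scc[4]=?,scc[5]=?,scc[6]=?,scc[7]=?,scc[8]=0)
step 2: low=(low[0]=0,low[1]=?,low[2]=?,low[3]=?,low[4]=?,low[5]=?,low[6]=?,low[7]=?,low[8]=1); scc=(scc[0]=1,scc[1]=?,scc[2]=?,scc[3]=?,scc[4]=?,scc[5]=?,scc[6]=?,scc[7]=?,scc[8]=0)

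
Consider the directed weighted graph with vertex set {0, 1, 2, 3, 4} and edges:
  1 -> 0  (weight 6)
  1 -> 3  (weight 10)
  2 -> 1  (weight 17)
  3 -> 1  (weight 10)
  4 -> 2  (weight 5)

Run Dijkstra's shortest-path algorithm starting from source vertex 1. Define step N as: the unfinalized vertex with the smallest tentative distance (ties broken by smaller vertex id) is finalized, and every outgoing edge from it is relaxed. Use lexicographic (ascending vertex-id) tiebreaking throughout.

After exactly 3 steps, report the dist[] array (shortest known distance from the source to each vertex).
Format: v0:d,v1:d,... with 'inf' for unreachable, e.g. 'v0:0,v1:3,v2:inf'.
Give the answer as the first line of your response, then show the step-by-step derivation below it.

v0:6,v1:0,v2:inf,v3:10,v4:inf

step 1: dist = v0:6,v1:0,v2:inf,v3:10,v4:inf
step 2: dist = v0:6,v1:0,v2:inf,v3:10,v4:inf
step 3: dist = v0:6,v1:0,v2:inf,v3:10,v4:inf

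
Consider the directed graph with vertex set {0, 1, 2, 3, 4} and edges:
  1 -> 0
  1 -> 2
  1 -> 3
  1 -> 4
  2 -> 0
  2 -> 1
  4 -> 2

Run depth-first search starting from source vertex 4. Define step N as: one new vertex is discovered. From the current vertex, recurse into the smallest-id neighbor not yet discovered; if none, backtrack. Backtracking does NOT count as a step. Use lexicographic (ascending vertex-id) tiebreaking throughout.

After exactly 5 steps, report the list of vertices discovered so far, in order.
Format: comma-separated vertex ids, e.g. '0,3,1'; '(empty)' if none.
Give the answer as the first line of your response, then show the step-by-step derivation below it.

4,2,0,1,3

step 1: discover 4; path=4; order=4
step 2: discover 2; path=4>2; order=4,2
step 3: discover 0; path=4>2>0; order=4,2,0
step 4: discover 1; path=4>2>1; order=4,2,0,1
step 5: discover 3; path=4>2>1>3; order=4,2,0,1,3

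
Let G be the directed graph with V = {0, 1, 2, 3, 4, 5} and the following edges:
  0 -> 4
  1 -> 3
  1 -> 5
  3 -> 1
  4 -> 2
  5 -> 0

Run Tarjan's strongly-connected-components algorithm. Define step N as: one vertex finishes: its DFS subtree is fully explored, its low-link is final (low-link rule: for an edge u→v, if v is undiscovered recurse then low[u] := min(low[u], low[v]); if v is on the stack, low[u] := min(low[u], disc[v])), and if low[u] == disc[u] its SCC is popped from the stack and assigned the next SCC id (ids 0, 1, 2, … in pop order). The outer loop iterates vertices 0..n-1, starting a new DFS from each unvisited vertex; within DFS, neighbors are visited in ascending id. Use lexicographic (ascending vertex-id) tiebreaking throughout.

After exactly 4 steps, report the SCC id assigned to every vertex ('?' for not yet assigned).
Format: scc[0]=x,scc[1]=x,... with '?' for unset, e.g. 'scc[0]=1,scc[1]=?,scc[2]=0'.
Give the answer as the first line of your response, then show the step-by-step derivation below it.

scc[0]=2,scc[1]=?,scc[2]=0,scc[3]=?,scc[4]=1,scc[5]=?

step 1: low=(low[0]=0,low[1]=?,low[2]=2,low[3]=?,low[4]=1,low[5]=?); scc=(scc[0]=?,scc[1]=?,scc[2]=0,scc[3]=?,scc[4]=?,scc[5]=?)
step 2: low=(low[0]=0,low[1]=?,low[2]=2,low[3]=?,low[4]=1,low[5]=?); scc=(scc[0]=?,scc[1]=?,scc[2]=0,scc[3]=?,scc[4]=1,scc[5]=?)
step 3: low=(low[0]=0,low[1]=?,low[2]=2,low[3]=?,low[4]=1,low[5]=?); scc=(scc[0]=2,scc[1]=?,scc[2]=0,scc[3]=?,scc[4]=1,scc[5]=?)
step 4: low=(low[0]=0,low[1]=3,low[2]=2,low[3]=3,low[4]=1,low[5]=?); scc=(scc[0]=2,scc[1]=?,scc[2]=0,scc[3]=?,scc[4]=1,scc[5]=?)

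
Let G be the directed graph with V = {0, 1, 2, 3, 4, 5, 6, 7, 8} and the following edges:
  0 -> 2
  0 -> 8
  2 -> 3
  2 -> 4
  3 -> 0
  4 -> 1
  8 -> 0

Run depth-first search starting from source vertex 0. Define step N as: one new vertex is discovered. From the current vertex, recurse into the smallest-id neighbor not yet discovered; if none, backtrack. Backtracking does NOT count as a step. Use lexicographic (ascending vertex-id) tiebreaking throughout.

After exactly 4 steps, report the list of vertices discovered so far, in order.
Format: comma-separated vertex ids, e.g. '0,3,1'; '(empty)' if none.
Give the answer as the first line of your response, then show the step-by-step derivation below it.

0,2,3,4

step 1: discover 0; path=0; order=0
step 2: discover 2; path=0>2; order=0,2
step 3: discover 3; path=0>2>3; order=0,2,3
step 4: discover 4; path=0>2>4; order=0,2,3,4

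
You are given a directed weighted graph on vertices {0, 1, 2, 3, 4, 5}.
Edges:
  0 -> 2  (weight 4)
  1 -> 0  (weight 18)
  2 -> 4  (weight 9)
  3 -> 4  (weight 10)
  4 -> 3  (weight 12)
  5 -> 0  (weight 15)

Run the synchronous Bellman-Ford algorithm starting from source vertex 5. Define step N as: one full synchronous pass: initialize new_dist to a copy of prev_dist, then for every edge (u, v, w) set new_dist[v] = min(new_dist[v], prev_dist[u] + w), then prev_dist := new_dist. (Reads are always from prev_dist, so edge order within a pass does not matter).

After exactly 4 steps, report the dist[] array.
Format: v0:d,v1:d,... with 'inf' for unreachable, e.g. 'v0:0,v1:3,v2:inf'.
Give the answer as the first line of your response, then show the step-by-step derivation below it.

v0:15,v1:inf,v2:19,v3:40,v4:28,v5:0

step 1: dist = v0:15,v1:inf,v2:inf,v3:inf,v4:inf,v5:0
step 2: dist = v0:15,v1:inf,v2:19,v3:inf,v4:inf,v5:0
step 3: dist = v0:15,v1:inf,v2:19,v3:inf,v4:28,v5:0
step 4: dist = v0:15,v1:inf,v2:19,v3:40,v4:28,v5:0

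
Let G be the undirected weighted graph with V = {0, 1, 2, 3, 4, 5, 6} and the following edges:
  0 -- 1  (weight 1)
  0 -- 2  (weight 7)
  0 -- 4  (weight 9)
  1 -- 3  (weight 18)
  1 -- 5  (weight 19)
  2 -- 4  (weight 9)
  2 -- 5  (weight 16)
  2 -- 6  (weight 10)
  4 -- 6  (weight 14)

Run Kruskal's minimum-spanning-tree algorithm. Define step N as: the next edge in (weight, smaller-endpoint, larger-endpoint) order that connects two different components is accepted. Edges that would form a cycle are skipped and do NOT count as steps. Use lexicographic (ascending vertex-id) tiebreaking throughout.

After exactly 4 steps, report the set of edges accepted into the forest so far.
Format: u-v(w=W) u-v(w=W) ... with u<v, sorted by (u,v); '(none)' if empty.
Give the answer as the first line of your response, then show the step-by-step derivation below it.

0-1(w=1) 0-2(w=7) 0-4(w=9) 2-6(w=10)

step 1: add edge 0-1 (w=1); MST = {0-1(w=1)}
step 2: add edge 0-2 (w=7); MST = {0-1(w=1) 0-2(w=7)}
step 3: add edge 0-4 (w=9); MST = {0-1(w=1) 0-2(w=7) 0-4(w=9)}
step 4: add edge 2-6 (w=10); MST = {0-1(w=1) 0-2(w=7) 0-4(w=9) 2-6(w=10)}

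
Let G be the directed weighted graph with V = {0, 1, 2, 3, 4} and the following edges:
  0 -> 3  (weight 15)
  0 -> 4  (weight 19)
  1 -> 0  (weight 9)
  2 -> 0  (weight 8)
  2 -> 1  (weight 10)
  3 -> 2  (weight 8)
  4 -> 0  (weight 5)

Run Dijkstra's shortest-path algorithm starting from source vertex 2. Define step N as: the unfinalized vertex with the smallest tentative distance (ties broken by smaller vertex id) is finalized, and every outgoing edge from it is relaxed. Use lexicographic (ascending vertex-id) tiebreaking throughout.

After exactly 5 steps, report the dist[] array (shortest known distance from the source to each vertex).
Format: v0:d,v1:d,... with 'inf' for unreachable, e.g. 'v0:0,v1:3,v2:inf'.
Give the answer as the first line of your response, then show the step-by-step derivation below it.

v0:8,v1:10,v2:0,v3:23,v4:27

step 1: dist = v0:8,v1:10,v2:0,v3:inf,v4:inf
step 2: dist = v0:8,v1:10,v2:0,v3:23,v4:27
step 3: dist = v0:8,v1:10,v2:0,v3:23,v4:27
step 4: dist = v0:8,v1:10,v2:0,v3:23,v4:27
step 5: dist = v0:8,v1:10,v2:0,v3:23,v4:27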